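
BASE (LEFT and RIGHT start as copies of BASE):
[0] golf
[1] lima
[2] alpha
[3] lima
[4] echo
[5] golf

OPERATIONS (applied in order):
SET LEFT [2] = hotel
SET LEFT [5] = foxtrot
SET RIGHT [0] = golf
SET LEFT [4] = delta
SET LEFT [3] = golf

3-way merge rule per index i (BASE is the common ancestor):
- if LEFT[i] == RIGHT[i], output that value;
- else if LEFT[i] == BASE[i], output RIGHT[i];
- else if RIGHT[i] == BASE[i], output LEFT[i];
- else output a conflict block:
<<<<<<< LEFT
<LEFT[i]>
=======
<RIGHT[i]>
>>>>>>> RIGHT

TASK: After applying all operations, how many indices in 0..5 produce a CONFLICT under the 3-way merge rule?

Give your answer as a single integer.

Answer: 0

Derivation:
Final LEFT:  [golf, lima, hotel, golf, delta, foxtrot]
Final RIGHT: [golf, lima, alpha, lima, echo, golf]
i=0: L=golf R=golf -> agree -> golf
i=1: L=lima R=lima -> agree -> lima
i=2: L=hotel, R=alpha=BASE -> take LEFT -> hotel
i=3: L=golf, R=lima=BASE -> take LEFT -> golf
i=4: L=delta, R=echo=BASE -> take LEFT -> delta
i=5: L=foxtrot, R=golf=BASE -> take LEFT -> foxtrot
Conflict count: 0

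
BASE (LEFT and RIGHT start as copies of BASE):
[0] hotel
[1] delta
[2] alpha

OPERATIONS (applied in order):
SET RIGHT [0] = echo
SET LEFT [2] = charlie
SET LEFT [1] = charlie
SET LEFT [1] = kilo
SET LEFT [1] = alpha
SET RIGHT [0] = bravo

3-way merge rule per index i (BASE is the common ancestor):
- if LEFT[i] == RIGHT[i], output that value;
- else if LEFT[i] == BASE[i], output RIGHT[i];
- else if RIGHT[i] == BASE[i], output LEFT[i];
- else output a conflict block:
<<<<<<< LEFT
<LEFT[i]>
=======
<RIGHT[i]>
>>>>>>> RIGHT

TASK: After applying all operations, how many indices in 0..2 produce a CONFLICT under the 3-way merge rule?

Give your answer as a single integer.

Answer: 0

Derivation:
Final LEFT:  [hotel, alpha, charlie]
Final RIGHT: [bravo, delta, alpha]
i=0: L=hotel=BASE, R=bravo -> take RIGHT -> bravo
i=1: L=alpha, R=delta=BASE -> take LEFT -> alpha
i=2: L=charlie, R=alpha=BASE -> take LEFT -> charlie
Conflict count: 0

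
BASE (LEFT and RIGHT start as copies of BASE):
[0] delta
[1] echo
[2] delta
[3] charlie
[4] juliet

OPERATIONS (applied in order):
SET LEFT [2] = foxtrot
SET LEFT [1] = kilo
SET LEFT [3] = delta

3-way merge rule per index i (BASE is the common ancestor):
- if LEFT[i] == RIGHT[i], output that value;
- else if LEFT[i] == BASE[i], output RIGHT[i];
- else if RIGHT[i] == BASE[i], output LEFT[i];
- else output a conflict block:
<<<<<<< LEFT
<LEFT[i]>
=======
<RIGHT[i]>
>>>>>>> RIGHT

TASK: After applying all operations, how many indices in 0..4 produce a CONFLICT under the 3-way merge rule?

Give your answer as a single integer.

Final LEFT:  [delta, kilo, foxtrot, delta, juliet]
Final RIGHT: [delta, echo, delta, charlie, juliet]
i=0: L=delta R=delta -> agree -> delta
i=1: L=kilo, R=echo=BASE -> take LEFT -> kilo
i=2: L=foxtrot, R=delta=BASE -> take LEFT -> foxtrot
i=3: L=delta, R=charlie=BASE -> take LEFT -> delta
i=4: L=juliet R=juliet -> agree -> juliet
Conflict count: 0

Answer: 0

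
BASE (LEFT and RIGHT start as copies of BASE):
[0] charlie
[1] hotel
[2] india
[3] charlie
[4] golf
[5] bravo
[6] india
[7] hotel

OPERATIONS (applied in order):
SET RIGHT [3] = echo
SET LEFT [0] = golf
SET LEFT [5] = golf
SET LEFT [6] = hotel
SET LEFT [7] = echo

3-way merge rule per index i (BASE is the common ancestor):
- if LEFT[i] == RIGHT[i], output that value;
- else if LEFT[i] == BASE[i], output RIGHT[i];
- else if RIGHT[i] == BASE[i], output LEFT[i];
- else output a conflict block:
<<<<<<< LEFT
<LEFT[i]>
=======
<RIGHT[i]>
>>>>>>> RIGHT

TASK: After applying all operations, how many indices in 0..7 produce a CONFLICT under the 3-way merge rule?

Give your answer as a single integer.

Answer: 0

Derivation:
Final LEFT:  [golf, hotel, india, charlie, golf, golf, hotel, echo]
Final RIGHT: [charlie, hotel, india, echo, golf, bravo, india, hotel]
i=0: L=golf, R=charlie=BASE -> take LEFT -> golf
i=1: L=hotel R=hotel -> agree -> hotel
i=2: L=india R=india -> agree -> india
i=3: L=charlie=BASE, R=echo -> take RIGHT -> echo
i=4: L=golf R=golf -> agree -> golf
i=5: L=golf, R=bravo=BASE -> take LEFT -> golf
i=6: L=hotel, R=india=BASE -> take LEFT -> hotel
i=7: L=echo, R=hotel=BASE -> take LEFT -> echo
Conflict count: 0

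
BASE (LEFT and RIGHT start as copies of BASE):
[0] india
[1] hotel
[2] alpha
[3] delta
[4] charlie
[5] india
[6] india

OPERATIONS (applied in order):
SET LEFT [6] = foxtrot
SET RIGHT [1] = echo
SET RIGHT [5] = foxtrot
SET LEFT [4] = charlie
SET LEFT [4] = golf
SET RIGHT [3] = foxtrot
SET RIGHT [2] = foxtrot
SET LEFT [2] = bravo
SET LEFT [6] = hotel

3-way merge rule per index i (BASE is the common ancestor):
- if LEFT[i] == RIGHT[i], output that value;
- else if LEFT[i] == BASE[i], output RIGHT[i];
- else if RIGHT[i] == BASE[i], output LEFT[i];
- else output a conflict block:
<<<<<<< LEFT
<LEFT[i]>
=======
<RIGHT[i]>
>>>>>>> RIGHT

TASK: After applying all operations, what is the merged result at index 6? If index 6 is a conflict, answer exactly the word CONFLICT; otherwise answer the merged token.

Final LEFT:  [india, hotel, bravo, delta, golf, india, hotel]
Final RIGHT: [india, echo, foxtrot, foxtrot, charlie, foxtrot, india]
i=0: L=india R=india -> agree -> india
i=1: L=hotel=BASE, R=echo -> take RIGHT -> echo
i=2: BASE=alpha L=bravo R=foxtrot all differ -> CONFLICT
i=3: L=delta=BASE, R=foxtrot -> take RIGHT -> foxtrot
i=4: L=golf, R=charlie=BASE -> take LEFT -> golf
i=5: L=india=BASE, R=foxtrot -> take RIGHT -> foxtrot
i=6: L=hotel, R=india=BASE -> take LEFT -> hotel
Index 6 -> hotel

Answer: hotel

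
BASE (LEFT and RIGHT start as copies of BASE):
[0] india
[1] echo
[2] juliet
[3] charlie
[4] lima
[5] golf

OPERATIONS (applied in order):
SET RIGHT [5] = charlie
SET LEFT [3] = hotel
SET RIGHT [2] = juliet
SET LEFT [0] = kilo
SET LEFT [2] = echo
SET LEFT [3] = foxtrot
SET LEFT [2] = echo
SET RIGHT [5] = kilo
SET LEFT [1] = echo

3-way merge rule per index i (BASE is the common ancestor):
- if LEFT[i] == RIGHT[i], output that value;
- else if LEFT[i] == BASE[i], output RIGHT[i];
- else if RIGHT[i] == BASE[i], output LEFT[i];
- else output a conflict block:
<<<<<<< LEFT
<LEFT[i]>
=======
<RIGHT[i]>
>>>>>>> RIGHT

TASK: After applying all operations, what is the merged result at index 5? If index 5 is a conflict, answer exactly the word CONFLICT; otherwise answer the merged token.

Answer: kilo

Derivation:
Final LEFT:  [kilo, echo, echo, foxtrot, lima, golf]
Final RIGHT: [india, echo, juliet, charlie, lima, kilo]
i=0: L=kilo, R=india=BASE -> take LEFT -> kilo
i=1: L=echo R=echo -> agree -> echo
i=2: L=echo, R=juliet=BASE -> take LEFT -> echo
i=3: L=foxtrot, R=charlie=BASE -> take LEFT -> foxtrot
i=4: L=lima R=lima -> agree -> lima
i=5: L=golf=BASE, R=kilo -> take RIGHT -> kilo
Index 5 -> kilo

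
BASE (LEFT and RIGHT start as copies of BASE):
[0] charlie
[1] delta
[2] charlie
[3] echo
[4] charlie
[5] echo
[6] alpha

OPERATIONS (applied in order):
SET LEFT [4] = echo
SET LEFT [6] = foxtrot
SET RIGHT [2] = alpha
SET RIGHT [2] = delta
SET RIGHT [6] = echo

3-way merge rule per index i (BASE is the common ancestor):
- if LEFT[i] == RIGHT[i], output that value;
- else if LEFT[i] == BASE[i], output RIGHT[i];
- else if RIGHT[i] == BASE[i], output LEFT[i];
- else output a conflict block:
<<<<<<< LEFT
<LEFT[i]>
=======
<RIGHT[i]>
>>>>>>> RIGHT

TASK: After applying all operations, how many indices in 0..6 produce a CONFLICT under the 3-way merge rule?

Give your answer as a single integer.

Final LEFT:  [charlie, delta, charlie, echo, echo, echo, foxtrot]
Final RIGHT: [charlie, delta, delta, echo, charlie, echo, echo]
i=0: L=charlie R=charlie -> agree -> charlie
i=1: L=delta R=delta -> agree -> delta
i=2: L=charlie=BASE, R=delta -> take RIGHT -> delta
i=3: L=echo R=echo -> agree -> echo
i=4: L=echo, R=charlie=BASE -> take LEFT -> echo
i=5: L=echo R=echo -> agree -> echo
i=6: BASE=alpha L=foxtrot R=echo all differ -> CONFLICT
Conflict count: 1

Answer: 1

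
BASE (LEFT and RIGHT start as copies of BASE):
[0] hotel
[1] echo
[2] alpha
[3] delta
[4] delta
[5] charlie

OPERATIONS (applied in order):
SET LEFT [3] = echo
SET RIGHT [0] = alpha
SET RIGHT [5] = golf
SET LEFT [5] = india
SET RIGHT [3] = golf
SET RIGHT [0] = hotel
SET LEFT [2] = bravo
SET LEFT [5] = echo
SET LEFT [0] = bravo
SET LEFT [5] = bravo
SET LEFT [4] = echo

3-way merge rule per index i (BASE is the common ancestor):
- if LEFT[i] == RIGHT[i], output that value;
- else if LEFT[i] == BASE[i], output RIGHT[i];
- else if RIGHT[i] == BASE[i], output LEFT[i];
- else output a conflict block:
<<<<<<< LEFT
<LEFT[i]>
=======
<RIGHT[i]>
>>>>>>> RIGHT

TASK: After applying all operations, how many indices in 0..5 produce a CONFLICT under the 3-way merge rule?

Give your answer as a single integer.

Answer: 2

Derivation:
Final LEFT:  [bravo, echo, bravo, echo, echo, bravo]
Final RIGHT: [hotel, echo, alpha, golf, delta, golf]
i=0: L=bravo, R=hotel=BASE -> take LEFT -> bravo
i=1: L=echo R=echo -> agree -> echo
i=2: L=bravo, R=alpha=BASE -> take LEFT -> bravo
i=3: BASE=delta L=echo R=golf all differ -> CONFLICT
i=4: L=echo, R=delta=BASE -> take LEFT -> echo
i=5: BASE=charlie L=bravo R=golf all differ -> CONFLICT
Conflict count: 2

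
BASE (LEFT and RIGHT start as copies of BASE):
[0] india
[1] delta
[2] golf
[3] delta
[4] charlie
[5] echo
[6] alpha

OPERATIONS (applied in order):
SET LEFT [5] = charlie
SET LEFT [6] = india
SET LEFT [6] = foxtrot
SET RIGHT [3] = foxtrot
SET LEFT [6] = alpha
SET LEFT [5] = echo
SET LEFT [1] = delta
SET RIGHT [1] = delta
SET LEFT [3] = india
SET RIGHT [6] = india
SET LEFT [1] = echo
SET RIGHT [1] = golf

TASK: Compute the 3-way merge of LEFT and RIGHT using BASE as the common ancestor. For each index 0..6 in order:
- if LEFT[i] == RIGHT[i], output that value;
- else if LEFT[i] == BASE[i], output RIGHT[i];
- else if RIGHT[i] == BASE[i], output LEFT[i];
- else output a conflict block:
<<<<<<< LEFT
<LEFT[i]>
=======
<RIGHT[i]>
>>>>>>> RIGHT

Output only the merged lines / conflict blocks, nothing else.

Final LEFT:  [india, echo, golf, india, charlie, echo, alpha]
Final RIGHT: [india, golf, golf, foxtrot, charlie, echo, india]
i=0: L=india R=india -> agree -> india
i=1: BASE=delta L=echo R=golf all differ -> CONFLICT
i=2: L=golf R=golf -> agree -> golf
i=3: BASE=delta L=india R=foxtrot all differ -> CONFLICT
i=4: L=charlie R=charlie -> agree -> charlie
i=5: L=echo R=echo -> agree -> echo
i=6: L=alpha=BASE, R=india -> take RIGHT -> india

Answer: india
<<<<<<< LEFT
echo
=======
golf
>>>>>>> RIGHT
golf
<<<<<<< LEFT
india
=======
foxtrot
>>>>>>> RIGHT
charlie
echo
india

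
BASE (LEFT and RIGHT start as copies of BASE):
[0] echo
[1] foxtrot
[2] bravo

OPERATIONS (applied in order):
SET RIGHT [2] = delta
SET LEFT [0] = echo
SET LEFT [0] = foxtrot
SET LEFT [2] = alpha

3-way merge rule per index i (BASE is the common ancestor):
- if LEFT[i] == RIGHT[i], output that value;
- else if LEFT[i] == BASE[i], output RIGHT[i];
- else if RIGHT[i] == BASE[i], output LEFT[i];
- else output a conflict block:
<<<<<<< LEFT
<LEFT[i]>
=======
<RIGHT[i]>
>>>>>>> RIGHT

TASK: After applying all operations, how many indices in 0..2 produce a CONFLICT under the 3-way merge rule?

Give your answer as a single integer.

Final LEFT:  [foxtrot, foxtrot, alpha]
Final RIGHT: [echo, foxtrot, delta]
i=0: L=foxtrot, R=echo=BASE -> take LEFT -> foxtrot
i=1: L=foxtrot R=foxtrot -> agree -> foxtrot
i=2: BASE=bravo L=alpha R=delta all differ -> CONFLICT
Conflict count: 1

Answer: 1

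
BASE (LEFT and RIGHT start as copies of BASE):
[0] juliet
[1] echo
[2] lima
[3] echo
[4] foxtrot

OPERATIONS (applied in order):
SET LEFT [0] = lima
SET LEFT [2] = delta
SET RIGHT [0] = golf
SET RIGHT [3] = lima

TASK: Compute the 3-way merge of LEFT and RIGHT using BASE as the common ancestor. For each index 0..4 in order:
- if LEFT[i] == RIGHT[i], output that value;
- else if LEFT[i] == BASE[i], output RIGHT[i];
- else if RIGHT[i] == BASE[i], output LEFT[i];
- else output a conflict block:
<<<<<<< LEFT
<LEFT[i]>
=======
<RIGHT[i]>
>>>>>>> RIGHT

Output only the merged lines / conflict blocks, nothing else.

Final LEFT:  [lima, echo, delta, echo, foxtrot]
Final RIGHT: [golf, echo, lima, lima, foxtrot]
i=0: BASE=juliet L=lima R=golf all differ -> CONFLICT
i=1: L=echo R=echo -> agree -> echo
i=2: L=delta, R=lima=BASE -> take LEFT -> delta
i=3: L=echo=BASE, R=lima -> take RIGHT -> lima
i=4: L=foxtrot R=foxtrot -> agree -> foxtrot

Answer: <<<<<<< LEFT
lima
=======
golf
>>>>>>> RIGHT
echo
delta
lima
foxtrot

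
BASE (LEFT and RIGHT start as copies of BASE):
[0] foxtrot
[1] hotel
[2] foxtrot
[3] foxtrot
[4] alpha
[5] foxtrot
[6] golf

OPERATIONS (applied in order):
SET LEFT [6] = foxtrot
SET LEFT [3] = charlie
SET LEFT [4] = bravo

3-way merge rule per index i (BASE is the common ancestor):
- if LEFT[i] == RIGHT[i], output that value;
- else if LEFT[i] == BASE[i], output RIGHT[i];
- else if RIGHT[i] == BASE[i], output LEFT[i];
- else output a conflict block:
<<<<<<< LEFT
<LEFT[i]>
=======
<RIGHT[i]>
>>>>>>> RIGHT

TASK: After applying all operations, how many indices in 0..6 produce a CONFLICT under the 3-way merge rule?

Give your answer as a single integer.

Final LEFT:  [foxtrot, hotel, foxtrot, charlie, bravo, foxtrot, foxtrot]
Final RIGHT: [foxtrot, hotel, foxtrot, foxtrot, alpha, foxtrot, golf]
i=0: L=foxtrot R=foxtrot -> agree -> foxtrot
i=1: L=hotel R=hotel -> agree -> hotel
i=2: L=foxtrot R=foxtrot -> agree -> foxtrot
i=3: L=charlie, R=foxtrot=BASE -> take LEFT -> charlie
i=4: L=bravo, R=alpha=BASE -> take LEFT -> bravo
i=5: L=foxtrot R=foxtrot -> agree -> foxtrot
i=6: L=foxtrot, R=golf=BASE -> take LEFT -> foxtrot
Conflict count: 0

Answer: 0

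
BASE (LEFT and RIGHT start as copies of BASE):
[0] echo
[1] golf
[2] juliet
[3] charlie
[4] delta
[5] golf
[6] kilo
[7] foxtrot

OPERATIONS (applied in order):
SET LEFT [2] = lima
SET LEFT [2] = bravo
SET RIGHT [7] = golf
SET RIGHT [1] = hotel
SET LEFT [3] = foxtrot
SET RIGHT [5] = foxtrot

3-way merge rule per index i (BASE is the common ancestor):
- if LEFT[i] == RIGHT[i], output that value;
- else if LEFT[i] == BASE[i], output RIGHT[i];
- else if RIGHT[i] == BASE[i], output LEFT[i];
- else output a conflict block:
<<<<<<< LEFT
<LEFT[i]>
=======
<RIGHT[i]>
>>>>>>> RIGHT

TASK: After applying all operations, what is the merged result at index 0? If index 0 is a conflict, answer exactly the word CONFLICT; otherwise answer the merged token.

Final LEFT:  [echo, golf, bravo, foxtrot, delta, golf, kilo, foxtrot]
Final RIGHT: [echo, hotel, juliet, charlie, delta, foxtrot, kilo, golf]
i=0: L=echo R=echo -> agree -> echo
i=1: L=golf=BASE, R=hotel -> take RIGHT -> hotel
i=2: L=bravo, R=juliet=BASE -> take LEFT -> bravo
i=3: L=foxtrot, R=charlie=BASE -> take LEFT -> foxtrot
i=4: L=delta R=delta -> agree -> delta
i=5: L=golf=BASE, R=foxtrot -> take RIGHT -> foxtrot
i=6: L=kilo R=kilo -> agree -> kilo
i=7: L=foxtrot=BASE, R=golf -> take RIGHT -> golf
Index 0 -> echo

Answer: echo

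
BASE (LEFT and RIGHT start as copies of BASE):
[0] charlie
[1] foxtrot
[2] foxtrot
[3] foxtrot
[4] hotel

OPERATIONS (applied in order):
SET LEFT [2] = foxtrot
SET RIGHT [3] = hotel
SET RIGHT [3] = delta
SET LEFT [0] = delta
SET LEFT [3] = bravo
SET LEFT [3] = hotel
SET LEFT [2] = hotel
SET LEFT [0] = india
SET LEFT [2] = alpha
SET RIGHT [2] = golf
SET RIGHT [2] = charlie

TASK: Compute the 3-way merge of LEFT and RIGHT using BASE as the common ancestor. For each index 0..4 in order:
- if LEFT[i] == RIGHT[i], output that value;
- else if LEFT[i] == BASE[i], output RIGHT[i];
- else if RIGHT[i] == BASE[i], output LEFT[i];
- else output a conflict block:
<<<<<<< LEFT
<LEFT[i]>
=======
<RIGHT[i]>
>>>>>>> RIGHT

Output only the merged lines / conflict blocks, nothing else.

Final LEFT:  [india, foxtrot, alpha, hotel, hotel]
Final RIGHT: [charlie, foxtrot, charlie, delta, hotel]
i=0: L=india, R=charlie=BASE -> take LEFT -> india
i=1: L=foxtrot R=foxtrot -> agree -> foxtrot
i=2: BASE=foxtrot L=alpha R=charlie all differ -> CONFLICT
i=3: BASE=foxtrot L=hotel R=delta all differ -> CONFLICT
i=4: L=hotel R=hotel -> agree -> hotel

Answer: india
foxtrot
<<<<<<< LEFT
alpha
=======
charlie
>>>>>>> RIGHT
<<<<<<< LEFT
hotel
=======
delta
>>>>>>> RIGHT
hotel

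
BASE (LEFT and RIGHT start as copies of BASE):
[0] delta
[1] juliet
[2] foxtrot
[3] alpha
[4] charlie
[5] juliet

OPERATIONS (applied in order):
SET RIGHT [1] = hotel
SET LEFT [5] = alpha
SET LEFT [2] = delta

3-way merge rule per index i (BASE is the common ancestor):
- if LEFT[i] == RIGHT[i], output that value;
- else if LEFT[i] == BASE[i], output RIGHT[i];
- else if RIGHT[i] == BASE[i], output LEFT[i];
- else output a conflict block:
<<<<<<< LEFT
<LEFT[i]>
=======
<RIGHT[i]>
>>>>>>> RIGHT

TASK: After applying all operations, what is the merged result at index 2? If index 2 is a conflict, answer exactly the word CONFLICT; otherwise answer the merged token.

Answer: delta

Derivation:
Final LEFT:  [delta, juliet, delta, alpha, charlie, alpha]
Final RIGHT: [delta, hotel, foxtrot, alpha, charlie, juliet]
i=0: L=delta R=delta -> agree -> delta
i=1: L=juliet=BASE, R=hotel -> take RIGHT -> hotel
i=2: L=delta, R=foxtrot=BASE -> take LEFT -> delta
i=3: L=alpha R=alpha -> agree -> alpha
i=4: L=charlie R=charlie -> agree -> charlie
i=5: L=alpha, R=juliet=BASE -> take LEFT -> alpha
Index 2 -> delta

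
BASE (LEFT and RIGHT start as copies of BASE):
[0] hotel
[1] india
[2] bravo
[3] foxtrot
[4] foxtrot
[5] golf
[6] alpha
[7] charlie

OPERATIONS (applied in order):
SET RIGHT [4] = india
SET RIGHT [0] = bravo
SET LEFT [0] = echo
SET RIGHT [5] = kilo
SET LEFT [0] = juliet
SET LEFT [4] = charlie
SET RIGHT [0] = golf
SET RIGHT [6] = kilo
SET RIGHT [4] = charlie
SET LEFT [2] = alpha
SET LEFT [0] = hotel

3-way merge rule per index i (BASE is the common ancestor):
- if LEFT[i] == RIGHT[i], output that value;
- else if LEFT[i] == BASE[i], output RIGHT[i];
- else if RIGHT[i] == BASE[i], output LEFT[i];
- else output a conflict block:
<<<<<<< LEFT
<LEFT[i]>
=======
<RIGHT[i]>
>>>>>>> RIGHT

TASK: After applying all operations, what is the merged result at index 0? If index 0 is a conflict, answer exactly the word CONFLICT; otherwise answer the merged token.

Answer: golf

Derivation:
Final LEFT:  [hotel, india, alpha, foxtrot, charlie, golf, alpha, charlie]
Final RIGHT: [golf, india, bravo, foxtrot, charlie, kilo, kilo, charlie]
i=0: L=hotel=BASE, R=golf -> take RIGHT -> golf
i=1: L=india R=india -> agree -> india
i=2: L=alpha, R=bravo=BASE -> take LEFT -> alpha
i=3: L=foxtrot R=foxtrot -> agree -> foxtrot
i=4: L=charlie R=charlie -> agree -> charlie
i=5: L=golf=BASE, R=kilo -> take RIGHT -> kilo
i=6: L=alpha=BASE, R=kilo -> take RIGHT -> kilo
i=7: L=charlie R=charlie -> agree -> charlie
Index 0 -> golf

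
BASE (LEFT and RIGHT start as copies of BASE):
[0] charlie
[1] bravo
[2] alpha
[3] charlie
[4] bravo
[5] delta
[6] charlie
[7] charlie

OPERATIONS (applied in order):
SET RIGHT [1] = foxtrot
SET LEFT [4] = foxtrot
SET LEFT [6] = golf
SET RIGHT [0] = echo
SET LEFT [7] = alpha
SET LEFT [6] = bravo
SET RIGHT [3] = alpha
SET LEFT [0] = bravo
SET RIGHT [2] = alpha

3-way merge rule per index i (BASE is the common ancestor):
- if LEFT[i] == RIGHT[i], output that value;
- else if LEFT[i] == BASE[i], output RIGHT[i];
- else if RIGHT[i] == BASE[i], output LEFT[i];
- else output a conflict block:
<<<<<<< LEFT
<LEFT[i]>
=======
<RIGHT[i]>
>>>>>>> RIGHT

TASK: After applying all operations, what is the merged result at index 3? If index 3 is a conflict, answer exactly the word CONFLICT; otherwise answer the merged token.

Final LEFT:  [bravo, bravo, alpha, charlie, foxtrot, delta, bravo, alpha]
Final RIGHT: [echo, foxtrot, alpha, alpha, bravo, delta, charlie, charlie]
i=0: BASE=charlie L=bravo R=echo all differ -> CONFLICT
i=1: L=bravo=BASE, R=foxtrot -> take RIGHT -> foxtrot
i=2: L=alpha R=alpha -> agree -> alpha
i=3: L=charlie=BASE, R=alpha -> take RIGHT -> alpha
i=4: L=foxtrot, R=bravo=BASE -> take LEFT -> foxtrot
i=5: L=delta R=delta -> agree -> delta
i=6: L=bravo, R=charlie=BASE -> take LEFT -> bravo
i=7: L=alpha, R=charlie=BASE -> take LEFT -> alpha
Index 3 -> alpha

Answer: alpha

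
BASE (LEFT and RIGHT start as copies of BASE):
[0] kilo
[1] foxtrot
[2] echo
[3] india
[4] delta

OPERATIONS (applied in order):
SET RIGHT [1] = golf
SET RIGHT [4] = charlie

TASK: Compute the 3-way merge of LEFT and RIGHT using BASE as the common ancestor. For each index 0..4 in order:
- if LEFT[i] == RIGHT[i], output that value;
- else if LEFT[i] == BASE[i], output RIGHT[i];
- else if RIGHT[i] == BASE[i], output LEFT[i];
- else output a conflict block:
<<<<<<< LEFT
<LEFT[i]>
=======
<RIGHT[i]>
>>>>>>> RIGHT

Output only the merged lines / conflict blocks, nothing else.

Final LEFT:  [kilo, foxtrot, echo, india, delta]
Final RIGHT: [kilo, golf, echo, india, charlie]
i=0: L=kilo R=kilo -> agree -> kilo
i=1: L=foxtrot=BASE, R=golf -> take RIGHT -> golf
i=2: L=echo R=echo -> agree -> echo
i=3: L=india R=india -> agree -> india
i=4: L=delta=BASE, R=charlie -> take RIGHT -> charlie

Answer: kilo
golf
echo
india
charlie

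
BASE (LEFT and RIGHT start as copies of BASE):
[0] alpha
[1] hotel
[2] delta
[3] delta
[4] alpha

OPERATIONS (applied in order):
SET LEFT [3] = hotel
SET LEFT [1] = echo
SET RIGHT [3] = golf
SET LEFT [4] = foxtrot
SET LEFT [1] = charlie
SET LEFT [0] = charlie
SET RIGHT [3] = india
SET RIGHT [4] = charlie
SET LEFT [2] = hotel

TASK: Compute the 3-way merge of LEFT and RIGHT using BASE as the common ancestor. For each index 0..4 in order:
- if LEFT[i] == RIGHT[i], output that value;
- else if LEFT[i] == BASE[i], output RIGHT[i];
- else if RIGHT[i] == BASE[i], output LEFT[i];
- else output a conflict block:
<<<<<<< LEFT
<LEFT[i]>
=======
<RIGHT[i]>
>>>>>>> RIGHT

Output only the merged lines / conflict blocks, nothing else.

Answer: charlie
charlie
hotel
<<<<<<< LEFT
hotel
=======
india
>>>>>>> RIGHT
<<<<<<< LEFT
foxtrot
=======
charlie
>>>>>>> RIGHT

Derivation:
Final LEFT:  [charlie, charlie, hotel, hotel, foxtrot]
Final RIGHT: [alpha, hotel, delta, india, charlie]
i=0: L=charlie, R=alpha=BASE -> take LEFT -> charlie
i=1: L=charlie, R=hotel=BASE -> take LEFT -> charlie
i=2: L=hotel, R=delta=BASE -> take LEFT -> hotel
i=3: BASE=delta L=hotel R=india all differ -> CONFLICT
i=4: BASE=alpha L=foxtrot R=charlie all differ -> CONFLICT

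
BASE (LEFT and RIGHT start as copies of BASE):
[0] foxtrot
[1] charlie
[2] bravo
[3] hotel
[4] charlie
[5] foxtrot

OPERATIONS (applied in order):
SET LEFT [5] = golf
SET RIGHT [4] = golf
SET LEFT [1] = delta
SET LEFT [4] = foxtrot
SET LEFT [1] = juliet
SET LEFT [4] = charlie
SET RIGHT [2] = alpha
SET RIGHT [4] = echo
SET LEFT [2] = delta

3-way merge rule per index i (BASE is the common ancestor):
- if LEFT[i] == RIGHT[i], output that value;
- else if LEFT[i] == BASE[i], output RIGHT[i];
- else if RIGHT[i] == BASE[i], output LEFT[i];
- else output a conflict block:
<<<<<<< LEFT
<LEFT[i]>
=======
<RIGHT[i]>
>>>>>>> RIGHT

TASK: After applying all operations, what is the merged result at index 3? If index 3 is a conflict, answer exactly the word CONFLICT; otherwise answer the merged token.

Answer: hotel

Derivation:
Final LEFT:  [foxtrot, juliet, delta, hotel, charlie, golf]
Final RIGHT: [foxtrot, charlie, alpha, hotel, echo, foxtrot]
i=0: L=foxtrot R=foxtrot -> agree -> foxtrot
i=1: L=juliet, R=charlie=BASE -> take LEFT -> juliet
i=2: BASE=bravo L=delta R=alpha all differ -> CONFLICT
i=3: L=hotel R=hotel -> agree -> hotel
i=4: L=charlie=BASE, R=echo -> take RIGHT -> echo
i=5: L=golf, R=foxtrot=BASE -> take LEFT -> golf
Index 3 -> hotel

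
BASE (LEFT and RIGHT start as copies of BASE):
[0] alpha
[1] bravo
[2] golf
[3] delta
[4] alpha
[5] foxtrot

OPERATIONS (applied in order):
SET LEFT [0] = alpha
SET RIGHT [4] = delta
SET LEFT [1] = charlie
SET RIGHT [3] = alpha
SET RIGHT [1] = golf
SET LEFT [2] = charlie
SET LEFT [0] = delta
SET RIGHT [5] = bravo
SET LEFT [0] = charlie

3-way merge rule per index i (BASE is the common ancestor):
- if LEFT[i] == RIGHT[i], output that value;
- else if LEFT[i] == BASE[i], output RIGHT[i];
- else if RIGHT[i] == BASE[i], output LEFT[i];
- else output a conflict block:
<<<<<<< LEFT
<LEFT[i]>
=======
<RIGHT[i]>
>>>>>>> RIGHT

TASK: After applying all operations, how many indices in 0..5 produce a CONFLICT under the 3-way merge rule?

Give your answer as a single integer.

Answer: 1

Derivation:
Final LEFT:  [charlie, charlie, charlie, delta, alpha, foxtrot]
Final RIGHT: [alpha, golf, golf, alpha, delta, bravo]
i=0: L=charlie, R=alpha=BASE -> take LEFT -> charlie
i=1: BASE=bravo L=charlie R=golf all differ -> CONFLICT
i=2: L=charlie, R=golf=BASE -> take LEFT -> charlie
i=3: L=delta=BASE, R=alpha -> take RIGHT -> alpha
i=4: L=alpha=BASE, R=delta -> take RIGHT -> delta
i=5: L=foxtrot=BASE, R=bravo -> take RIGHT -> bravo
Conflict count: 1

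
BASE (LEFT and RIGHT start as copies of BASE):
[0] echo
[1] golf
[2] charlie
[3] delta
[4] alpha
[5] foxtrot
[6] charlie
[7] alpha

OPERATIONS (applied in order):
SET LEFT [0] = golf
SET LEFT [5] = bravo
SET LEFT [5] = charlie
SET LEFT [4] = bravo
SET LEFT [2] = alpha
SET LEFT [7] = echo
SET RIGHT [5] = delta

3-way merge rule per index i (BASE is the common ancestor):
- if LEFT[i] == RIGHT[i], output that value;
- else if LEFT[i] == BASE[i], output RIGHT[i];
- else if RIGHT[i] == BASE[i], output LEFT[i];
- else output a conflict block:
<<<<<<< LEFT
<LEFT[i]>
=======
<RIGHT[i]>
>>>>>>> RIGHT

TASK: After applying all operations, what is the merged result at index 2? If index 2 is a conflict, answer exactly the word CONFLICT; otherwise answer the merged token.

Final LEFT:  [golf, golf, alpha, delta, bravo, charlie, charlie, echo]
Final RIGHT: [echo, golf, charlie, delta, alpha, delta, charlie, alpha]
i=0: L=golf, R=echo=BASE -> take LEFT -> golf
i=1: L=golf R=golf -> agree -> golf
i=2: L=alpha, R=charlie=BASE -> take LEFT -> alpha
i=3: L=delta R=delta -> agree -> delta
i=4: L=bravo, R=alpha=BASE -> take LEFT -> bravo
i=5: BASE=foxtrot L=charlie R=delta all differ -> CONFLICT
i=6: L=charlie R=charlie -> agree -> charlie
i=7: L=echo, R=alpha=BASE -> take LEFT -> echo
Index 2 -> alpha

Answer: alpha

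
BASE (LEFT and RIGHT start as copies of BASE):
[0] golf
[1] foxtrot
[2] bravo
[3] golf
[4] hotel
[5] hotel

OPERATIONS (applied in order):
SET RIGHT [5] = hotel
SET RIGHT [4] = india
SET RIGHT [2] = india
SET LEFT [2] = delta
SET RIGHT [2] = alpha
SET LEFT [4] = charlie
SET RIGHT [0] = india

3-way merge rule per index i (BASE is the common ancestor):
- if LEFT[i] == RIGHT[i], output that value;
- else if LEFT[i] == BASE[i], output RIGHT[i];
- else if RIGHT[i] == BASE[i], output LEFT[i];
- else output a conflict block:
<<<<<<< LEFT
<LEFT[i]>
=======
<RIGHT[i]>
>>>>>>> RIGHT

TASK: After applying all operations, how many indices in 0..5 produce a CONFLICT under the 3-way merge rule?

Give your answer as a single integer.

Answer: 2

Derivation:
Final LEFT:  [golf, foxtrot, delta, golf, charlie, hotel]
Final RIGHT: [india, foxtrot, alpha, golf, india, hotel]
i=0: L=golf=BASE, R=india -> take RIGHT -> india
i=1: L=foxtrot R=foxtrot -> agree -> foxtrot
i=2: BASE=bravo L=delta R=alpha all differ -> CONFLICT
i=3: L=golf R=golf -> agree -> golf
i=4: BASE=hotel L=charlie R=india all differ -> CONFLICT
i=5: L=hotel R=hotel -> agree -> hotel
Conflict count: 2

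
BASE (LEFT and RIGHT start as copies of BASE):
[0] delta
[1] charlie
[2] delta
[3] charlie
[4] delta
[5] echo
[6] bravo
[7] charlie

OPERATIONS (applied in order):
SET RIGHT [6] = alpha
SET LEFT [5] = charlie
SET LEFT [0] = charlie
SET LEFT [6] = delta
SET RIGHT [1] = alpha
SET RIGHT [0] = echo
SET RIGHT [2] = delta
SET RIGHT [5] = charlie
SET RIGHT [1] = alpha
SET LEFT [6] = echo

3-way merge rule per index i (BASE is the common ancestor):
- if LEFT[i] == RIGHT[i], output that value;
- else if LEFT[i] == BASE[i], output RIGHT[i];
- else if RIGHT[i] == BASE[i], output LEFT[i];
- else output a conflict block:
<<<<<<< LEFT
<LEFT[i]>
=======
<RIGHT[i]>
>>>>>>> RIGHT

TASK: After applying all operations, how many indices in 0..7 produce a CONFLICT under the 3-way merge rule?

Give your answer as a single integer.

Answer: 2

Derivation:
Final LEFT:  [charlie, charlie, delta, charlie, delta, charlie, echo, charlie]
Final RIGHT: [echo, alpha, delta, charlie, delta, charlie, alpha, charlie]
i=0: BASE=delta L=charlie R=echo all differ -> CONFLICT
i=1: L=charlie=BASE, R=alpha -> take RIGHT -> alpha
i=2: L=delta R=delta -> agree -> delta
i=3: L=charlie R=charlie -> agree -> charlie
i=4: L=delta R=delta -> agree -> delta
i=5: L=charlie R=charlie -> agree -> charlie
i=6: BASE=bravo L=echo R=alpha all differ -> CONFLICT
i=7: L=charlie R=charlie -> agree -> charlie
Conflict count: 2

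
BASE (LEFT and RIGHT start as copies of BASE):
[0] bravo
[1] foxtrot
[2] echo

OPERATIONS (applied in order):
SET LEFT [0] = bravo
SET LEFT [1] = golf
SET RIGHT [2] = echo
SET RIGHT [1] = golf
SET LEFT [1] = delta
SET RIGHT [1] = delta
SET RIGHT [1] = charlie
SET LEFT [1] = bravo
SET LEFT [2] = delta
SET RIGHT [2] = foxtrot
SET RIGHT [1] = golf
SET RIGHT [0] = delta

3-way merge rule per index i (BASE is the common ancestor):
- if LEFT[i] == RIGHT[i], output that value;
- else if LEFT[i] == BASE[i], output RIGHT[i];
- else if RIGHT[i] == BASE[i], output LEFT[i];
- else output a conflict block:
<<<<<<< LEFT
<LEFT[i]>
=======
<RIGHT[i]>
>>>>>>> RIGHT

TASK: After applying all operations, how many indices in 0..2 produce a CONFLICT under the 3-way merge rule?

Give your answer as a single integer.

Final LEFT:  [bravo, bravo, delta]
Final RIGHT: [delta, golf, foxtrot]
i=0: L=bravo=BASE, R=delta -> take RIGHT -> delta
i=1: BASE=foxtrot L=bravo R=golf all differ -> CONFLICT
i=2: BASE=echo L=delta R=foxtrot all differ -> CONFLICT
Conflict count: 2

Answer: 2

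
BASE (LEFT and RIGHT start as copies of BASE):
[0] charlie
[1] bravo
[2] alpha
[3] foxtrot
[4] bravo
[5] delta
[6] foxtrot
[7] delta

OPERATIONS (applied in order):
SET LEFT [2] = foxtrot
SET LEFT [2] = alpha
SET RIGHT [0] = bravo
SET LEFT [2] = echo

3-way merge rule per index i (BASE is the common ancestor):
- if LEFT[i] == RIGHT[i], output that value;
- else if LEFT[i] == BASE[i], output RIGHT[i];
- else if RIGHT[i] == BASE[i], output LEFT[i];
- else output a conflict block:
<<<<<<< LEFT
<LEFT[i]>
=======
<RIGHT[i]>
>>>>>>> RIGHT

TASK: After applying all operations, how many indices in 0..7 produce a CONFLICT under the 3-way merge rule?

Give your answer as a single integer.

Answer: 0

Derivation:
Final LEFT:  [charlie, bravo, echo, foxtrot, bravo, delta, foxtrot, delta]
Final RIGHT: [bravo, bravo, alpha, foxtrot, bravo, delta, foxtrot, delta]
i=0: L=charlie=BASE, R=bravo -> take RIGHT -> bravo
i=1: L=bravo R=bravo -> agree -> bravo
i=2: L=echo, R=alpha=BASE -> take LEFT -> echo
i=3: L=foxtrot R=foxtrot -> agree -> foxtrot
i=4: L=bravo R=bravo -> agree -> bravo
i=5: L=delta R=delta -> agree -> delta
i=6: L=foxtrot R=foxtrot -> agree -> foxtrot
i=7: L=delta R=delta -> agree -> delta
Conflict count: 0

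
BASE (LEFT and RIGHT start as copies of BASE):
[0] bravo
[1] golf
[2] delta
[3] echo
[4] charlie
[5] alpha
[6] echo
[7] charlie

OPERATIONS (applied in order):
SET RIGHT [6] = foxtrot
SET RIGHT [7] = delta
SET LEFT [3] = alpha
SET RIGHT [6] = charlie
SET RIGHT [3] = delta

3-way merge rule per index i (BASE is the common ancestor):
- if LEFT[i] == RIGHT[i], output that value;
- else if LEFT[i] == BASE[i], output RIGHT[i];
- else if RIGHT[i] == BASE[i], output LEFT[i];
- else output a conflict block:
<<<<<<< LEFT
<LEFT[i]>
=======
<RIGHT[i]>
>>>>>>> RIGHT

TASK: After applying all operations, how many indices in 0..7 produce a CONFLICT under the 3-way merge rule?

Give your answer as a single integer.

Answer: 1

Derivation:
Final LEFT:  [bravo, golf, delta, alpha, charlie, alpha, echo, charlie]
Final RIGHT: [bravo, golf, delta, delta, charlie, alpha, charlie, delta]
i=0: L=bravo R=bravo -> agree -> bravo
i=1: L=golf R=golf -> agree -> golf
i=2: L=delta R=delta -> agree -> delta
i=3: BASE=echo L=alpha R=delta all differ -> CONFLICT
i=4: L=charlie R=charlie -> agree -> charlie
i=5: L=alpha R=alpha -> agree -> alpha
i=6: L=echo=BASE, R=charlie -> take RIGHT -> charlie
i=7: L=charlie=BASE, R=delta -> take RIGHT -> delta
Conflict count: 1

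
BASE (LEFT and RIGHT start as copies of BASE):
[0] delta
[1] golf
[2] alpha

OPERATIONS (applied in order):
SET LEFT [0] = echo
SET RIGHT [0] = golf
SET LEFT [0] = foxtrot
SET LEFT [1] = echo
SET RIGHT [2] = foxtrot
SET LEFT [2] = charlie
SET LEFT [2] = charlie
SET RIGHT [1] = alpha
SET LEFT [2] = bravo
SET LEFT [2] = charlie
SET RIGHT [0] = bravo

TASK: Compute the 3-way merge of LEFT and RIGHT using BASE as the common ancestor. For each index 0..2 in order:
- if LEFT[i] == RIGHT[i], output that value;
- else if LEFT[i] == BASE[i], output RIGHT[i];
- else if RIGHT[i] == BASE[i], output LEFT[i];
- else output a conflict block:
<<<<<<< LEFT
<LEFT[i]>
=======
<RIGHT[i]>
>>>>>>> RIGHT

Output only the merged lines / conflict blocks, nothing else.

Final LEFT:  [foxtrot, echo, charlie]
Final RIGHT: [bravo, alpha, foxtrot]
i=0: BASE=delta L=foxtrot R=bravo all differ -> CONFLICT
i=1: BASE=golf L=echo R=alpha all differ -> CONFLICT
i=2: BASE=alpha L=charlie R=foxtrot all differ -> CONFLICT

Answer: <<<<<<< LEFT
foxtrot
=======
bravo
>>>>>>> RIGHT
<<<<<<< LEFT
echo
=======
alpha
>>>>>>> RIGHT
<<<<<<< LEFT
charlie
=======
foxtrot
>>>>>>> RIGHT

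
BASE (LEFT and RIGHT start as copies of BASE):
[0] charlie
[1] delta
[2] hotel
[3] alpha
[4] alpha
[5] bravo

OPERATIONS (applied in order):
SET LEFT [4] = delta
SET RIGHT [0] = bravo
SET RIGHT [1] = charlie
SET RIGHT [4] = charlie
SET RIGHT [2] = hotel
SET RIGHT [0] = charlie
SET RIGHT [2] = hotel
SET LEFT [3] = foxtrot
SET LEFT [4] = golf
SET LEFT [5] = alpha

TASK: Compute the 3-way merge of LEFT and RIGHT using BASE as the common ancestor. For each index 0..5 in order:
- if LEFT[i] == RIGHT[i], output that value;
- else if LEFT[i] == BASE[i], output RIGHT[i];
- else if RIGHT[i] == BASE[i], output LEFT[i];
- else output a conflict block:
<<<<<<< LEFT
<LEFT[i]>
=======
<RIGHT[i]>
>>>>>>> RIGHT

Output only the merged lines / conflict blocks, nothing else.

Final LEFT:  [charlie, delta, hotel, foxtrot, golf, alpha]
Final RIGHT: [charlie, charlie, hotel, alpha, charlie, bravo]
i=0: L=charlie R=charlie -> agree -> charlie
i=1: L=delta=BASE, R=charlie -> take RIGHT -> charlie
i=2: L=hotel R=hotel -> agree -> hotel
i=3: L=foxtrot, R=alpha=BASE -> take LEFT -> foxtrot
i=4: BASE=alpha L=golf R=charlie all differ -> CONFLICT
i=5: L=alpha, R=bravo=BASE -> take LEFT -> alpha

Answer: charlie
charlie
hotel
foxtrot
<<<<<<< LEFT
golf
=======
charlie
>>>>>>> RIGHT
alpha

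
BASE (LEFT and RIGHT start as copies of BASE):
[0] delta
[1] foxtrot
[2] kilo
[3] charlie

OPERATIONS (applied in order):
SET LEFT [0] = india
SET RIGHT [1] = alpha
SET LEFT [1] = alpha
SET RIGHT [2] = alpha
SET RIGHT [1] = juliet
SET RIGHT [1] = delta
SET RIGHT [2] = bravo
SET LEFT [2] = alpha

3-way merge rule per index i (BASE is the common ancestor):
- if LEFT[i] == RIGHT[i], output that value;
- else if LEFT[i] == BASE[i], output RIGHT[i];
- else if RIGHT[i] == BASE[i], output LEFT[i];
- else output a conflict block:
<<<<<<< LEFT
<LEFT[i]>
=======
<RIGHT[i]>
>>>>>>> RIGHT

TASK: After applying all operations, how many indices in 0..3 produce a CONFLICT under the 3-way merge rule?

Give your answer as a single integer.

Answer: 2

Derivation:
Final LEFT:  [india, alpha, alpha, charlie]
Final RIGHT: [delta, delta, bravo, charlie]
i=0: L=india, R=delta=BASE -> take LEFT -> india
i=1: BASE=foxtrot L=alpha R=delta all differ -> CONFLICT
i=2: BASE=kilo L=alpha R=bravo all differ -> CONFLICT
i=3: L=charlie R=charlie -> agree -> charlie
Conflict count: 2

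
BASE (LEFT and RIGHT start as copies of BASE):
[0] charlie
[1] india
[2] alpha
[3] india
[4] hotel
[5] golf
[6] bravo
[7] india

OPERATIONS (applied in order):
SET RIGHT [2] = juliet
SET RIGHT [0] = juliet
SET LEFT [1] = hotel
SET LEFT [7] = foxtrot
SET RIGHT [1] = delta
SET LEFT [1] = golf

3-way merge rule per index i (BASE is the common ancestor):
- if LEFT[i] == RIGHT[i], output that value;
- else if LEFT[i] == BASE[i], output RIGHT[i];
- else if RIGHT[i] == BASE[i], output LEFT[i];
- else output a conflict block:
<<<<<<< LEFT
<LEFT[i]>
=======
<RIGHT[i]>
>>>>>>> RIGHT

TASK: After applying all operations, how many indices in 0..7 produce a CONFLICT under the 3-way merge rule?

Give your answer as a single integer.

Answer: 1

Derivation:
Final LEFT:  [charlie, golf, alpha, india, hotel, golf, bravo, foxtrot]
Final RIGHT: [juliet, delta, juliet, india, hotel, golf, bravo, india]
i=0: L=charlie=BASE, R=juliet -> take RIGHT -> juliet
i=1: BASE=india L=golf R=delta all differ -> CONFLICT
i=2: L=alpha=BASE, R=juliet -> take RIGHT -> juliet
i=3: L=india R=india -> agree -> india
i=4: L=hotel R=hotel -> agree -> hotel
i=5: L=golf R=golf -> agree -> golf
i=6: L=bravo R=bravo -> agree -> bravo
i=7: L=foxtrot, R=india=BASE -> take LEFT -> foxtrot
Conflict count: 1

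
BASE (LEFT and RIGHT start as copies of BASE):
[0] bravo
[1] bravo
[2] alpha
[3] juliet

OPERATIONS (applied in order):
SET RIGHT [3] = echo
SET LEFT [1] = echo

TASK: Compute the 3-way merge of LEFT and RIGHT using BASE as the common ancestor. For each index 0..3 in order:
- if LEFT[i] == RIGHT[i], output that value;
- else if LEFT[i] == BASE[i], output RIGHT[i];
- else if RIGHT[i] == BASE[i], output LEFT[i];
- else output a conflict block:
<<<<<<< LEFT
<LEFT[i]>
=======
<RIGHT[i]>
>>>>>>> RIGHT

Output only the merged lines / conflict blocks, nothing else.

Final LEFT:  [bravo, echo, alpha, juliet]
Final RIGHT: [bravo, bravo, alpha, echo]
i=0: L=bravo R=bravo -> agree -> bravo
i=1: L=echo, R=bravo=BASE -> take LEFT -> echo
i=2: L=alpha R=alpha -> agree -> alpha
i=3: L=juliet=BASE, R=echo -> take RIGHT -> echo

Answer: bravo
echo
alpha
echo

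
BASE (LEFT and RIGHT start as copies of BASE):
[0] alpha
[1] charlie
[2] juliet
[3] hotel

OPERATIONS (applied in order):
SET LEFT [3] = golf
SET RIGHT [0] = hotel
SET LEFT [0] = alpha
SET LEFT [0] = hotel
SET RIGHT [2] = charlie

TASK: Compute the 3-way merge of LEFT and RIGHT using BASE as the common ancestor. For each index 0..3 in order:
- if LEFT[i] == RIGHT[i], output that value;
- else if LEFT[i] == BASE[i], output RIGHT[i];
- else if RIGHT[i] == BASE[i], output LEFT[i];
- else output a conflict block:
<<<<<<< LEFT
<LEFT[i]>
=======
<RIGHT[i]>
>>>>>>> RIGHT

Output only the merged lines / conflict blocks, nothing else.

Final LEFT:  [hotel, charlie, juliet, golf]
Final RIGHT: [hotel, charlie, charlie, hotel]
i=0: L=hotel R=hotel -> agree -> hotel
i=1: L=charlie R=charlie -> agree -> charlie
i=2: L=juliet=BASE, R=charlie -> take RIGHT -> charlie
i=3: L=golf, R=hotel=BASE -> take LEFT -> golf

Answer: hotel
charlie
charlie
golf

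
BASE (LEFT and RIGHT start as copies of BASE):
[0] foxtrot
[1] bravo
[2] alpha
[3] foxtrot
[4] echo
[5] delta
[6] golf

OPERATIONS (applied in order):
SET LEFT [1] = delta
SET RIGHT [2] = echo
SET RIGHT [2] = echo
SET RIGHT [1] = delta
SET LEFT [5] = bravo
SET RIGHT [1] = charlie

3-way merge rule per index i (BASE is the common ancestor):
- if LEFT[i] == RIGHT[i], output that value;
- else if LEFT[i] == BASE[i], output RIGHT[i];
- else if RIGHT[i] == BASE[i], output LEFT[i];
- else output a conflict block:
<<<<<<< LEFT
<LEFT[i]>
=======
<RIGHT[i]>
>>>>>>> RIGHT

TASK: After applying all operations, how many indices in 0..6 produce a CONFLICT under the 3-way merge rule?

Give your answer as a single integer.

Final LEFT:  [foxtrot, delta, alpha, foxtrot, echo, bravo, golf]
Final RIGHT: [foxtrot, charlie, echo, foxtrot, echo, delta, golf]
i=0: L=foxtrot R=foxtrot -> agree -> foxtrot
i=1: BASE=bravo L=delta R=charlie all differ -> CONFLICT
i=2: L=alpha=BASE, R=echo -> take RIGHT -> echo
i=3: L=foxtrot R=foxtrot -> agree -> foxtrot
i=4: L=echo R=echo -> agree -> echo
i=5: L=bravo, R=delta=BASE -> take LEFT -> bravo
i=6: L=golf R=golf -> agree -> golf
Conflict count: 1

Answer: 1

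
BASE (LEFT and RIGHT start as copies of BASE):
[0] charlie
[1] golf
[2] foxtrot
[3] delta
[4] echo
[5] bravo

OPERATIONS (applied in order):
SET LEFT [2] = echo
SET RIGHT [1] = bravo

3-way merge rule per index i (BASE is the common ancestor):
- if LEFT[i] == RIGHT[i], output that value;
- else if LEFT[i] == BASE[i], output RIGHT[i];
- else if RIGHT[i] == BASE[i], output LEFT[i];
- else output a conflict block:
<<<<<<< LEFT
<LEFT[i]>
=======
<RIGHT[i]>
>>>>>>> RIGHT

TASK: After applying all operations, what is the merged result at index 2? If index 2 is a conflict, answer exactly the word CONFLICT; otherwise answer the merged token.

Answer: echo

Derivation:
Final LEFT:  [charlie, golf, echo, delta, echo, bravo]
Final RIGHT: [charlie, bravo, foxtrot, delta, echo, bravo]
i=0: L=charlie R=charlie -> agree -> charlie
i=1: L=golf=BASE, R=bravo -> take RIGHT -> bravo
i=2: L=echo, R=foxtrot=BASE -> take LEFT -> echo
i=3: L=delta R=delta -> agree -> delta
i=4: L=echo R=echo -> agree -> echo
i=5: L=bravo R=bravo -> agree -> bravo
Index 2 -> echo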